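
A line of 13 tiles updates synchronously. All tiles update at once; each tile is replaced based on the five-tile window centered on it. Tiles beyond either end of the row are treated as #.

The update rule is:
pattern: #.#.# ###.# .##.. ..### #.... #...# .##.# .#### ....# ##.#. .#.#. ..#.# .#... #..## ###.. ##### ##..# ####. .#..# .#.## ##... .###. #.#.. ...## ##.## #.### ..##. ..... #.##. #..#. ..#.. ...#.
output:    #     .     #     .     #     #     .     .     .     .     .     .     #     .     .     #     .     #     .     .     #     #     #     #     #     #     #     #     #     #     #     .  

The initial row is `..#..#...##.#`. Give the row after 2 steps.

##.##.###.##.

step 1: .##.######.##
step 2: ##.##.###.##.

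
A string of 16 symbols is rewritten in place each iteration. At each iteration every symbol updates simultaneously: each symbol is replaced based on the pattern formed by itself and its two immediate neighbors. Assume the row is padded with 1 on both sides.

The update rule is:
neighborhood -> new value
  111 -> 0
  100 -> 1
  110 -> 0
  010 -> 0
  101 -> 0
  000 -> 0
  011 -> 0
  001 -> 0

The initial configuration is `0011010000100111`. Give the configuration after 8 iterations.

0100100100000100

1000001000010000
0100000100001000
0010000010000100
1001000001000010
0100100000100000
0010010000010000
1001001000001000
0100100100000100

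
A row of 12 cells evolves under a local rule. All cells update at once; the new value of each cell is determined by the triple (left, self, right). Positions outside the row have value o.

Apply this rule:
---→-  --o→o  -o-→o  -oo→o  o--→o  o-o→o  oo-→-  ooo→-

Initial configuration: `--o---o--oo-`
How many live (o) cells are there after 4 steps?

9

oooo-ooooo-o
----oo----oo
o--oo-o--oo-
-ooo-ooooo-o
count of o: 9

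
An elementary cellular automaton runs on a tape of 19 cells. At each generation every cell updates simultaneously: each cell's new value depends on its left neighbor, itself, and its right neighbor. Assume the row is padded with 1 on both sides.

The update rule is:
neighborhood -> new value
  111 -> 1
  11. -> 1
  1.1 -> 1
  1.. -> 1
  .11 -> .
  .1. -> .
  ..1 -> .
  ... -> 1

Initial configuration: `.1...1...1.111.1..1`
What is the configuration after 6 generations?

1.11..11..1.111.1..
11.11..11..1.111.1.
111.11..11..1.111.1
1111.11..11..1.111.
11111.11..11..1.111
111111.11..11..1.11

111111.11..11..1.11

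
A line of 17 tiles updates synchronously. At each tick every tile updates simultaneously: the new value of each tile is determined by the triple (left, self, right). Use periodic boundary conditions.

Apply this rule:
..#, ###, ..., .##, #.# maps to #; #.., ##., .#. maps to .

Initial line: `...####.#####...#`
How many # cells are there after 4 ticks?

12

tick 1: .#####.#####..##.
tick 2: #####.#####..##..
tick 3: ####.#####..##..#
tick 4: ###.#####..##..##
count of #: 12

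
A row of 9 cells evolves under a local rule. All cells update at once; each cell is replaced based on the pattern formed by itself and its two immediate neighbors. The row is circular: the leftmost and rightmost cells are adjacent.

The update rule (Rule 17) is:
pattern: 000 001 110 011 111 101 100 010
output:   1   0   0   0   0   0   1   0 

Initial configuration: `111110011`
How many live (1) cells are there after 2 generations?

7

000001000
111100111
count of 1: 7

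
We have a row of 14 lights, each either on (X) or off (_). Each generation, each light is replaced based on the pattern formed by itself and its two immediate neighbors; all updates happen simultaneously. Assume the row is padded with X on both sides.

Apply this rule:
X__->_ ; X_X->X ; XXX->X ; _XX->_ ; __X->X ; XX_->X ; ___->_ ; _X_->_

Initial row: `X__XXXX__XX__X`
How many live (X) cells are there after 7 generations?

11

X_X_XXX_X_X_X_
XX_X_XXX_X_X_X
XXX_X_XXX_X_X_
XXXX_X_XXX_X_X
XXXXX_X_XXX_X_
XXXXXX_X_XXX_X
XXXXXXX_X_XXX_
count of X: 11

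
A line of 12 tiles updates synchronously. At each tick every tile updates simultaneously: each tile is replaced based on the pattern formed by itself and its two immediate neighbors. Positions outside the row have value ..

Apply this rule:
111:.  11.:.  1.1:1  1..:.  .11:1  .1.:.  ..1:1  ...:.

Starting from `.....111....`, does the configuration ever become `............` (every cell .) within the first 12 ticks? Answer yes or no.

....11......
...11.......
..11........
.11.........
11..........
1...........
............
all cells are . at tick 7

yes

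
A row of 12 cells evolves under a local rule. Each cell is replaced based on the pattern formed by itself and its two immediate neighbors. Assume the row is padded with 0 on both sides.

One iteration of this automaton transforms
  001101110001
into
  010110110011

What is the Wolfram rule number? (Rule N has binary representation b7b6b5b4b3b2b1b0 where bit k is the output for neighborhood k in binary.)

230

position 6: 111 → 1  (bit 7 = 1)
position 3: 110 → 1  (bit 6 = 1)
position 4: 101 → 1  (bit 5 = 1)
position 8: 100 → 0  (bit 4 = 0)
position 2: 011 → 0  (bit 3 = 0)
position 11: 010 → 1  (bit 2 = 1)
position 1: 001 → 1  (bit 1 = 1)
position 0: 000 → 0  (bit 0 = 0)
bits b7..b0 = 11100110 = 230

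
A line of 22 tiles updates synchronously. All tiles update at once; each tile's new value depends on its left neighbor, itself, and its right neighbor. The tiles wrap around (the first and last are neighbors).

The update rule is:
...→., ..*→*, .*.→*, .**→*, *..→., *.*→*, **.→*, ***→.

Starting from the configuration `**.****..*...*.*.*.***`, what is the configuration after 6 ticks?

tick 1: .***..*.**..********..
tick 2: **.*.*****.**......*..
tick 3: ******...****.....**.*
tick 4: .....*..**..*....*****
tick 5: ....**.***.**...**...*
tick 6: ...*****.****..***..**

...*****.****..***..**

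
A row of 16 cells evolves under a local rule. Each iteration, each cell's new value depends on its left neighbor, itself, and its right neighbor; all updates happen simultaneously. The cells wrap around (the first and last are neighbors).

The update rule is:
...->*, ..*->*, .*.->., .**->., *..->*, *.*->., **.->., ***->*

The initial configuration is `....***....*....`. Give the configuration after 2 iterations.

****.*.****.****
***.....**...***

***.....**...***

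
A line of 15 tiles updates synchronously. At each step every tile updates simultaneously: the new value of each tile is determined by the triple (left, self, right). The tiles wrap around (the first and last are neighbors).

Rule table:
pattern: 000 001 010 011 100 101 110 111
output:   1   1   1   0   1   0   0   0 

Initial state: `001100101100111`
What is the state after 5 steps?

step 1: 110011100011000
step 2: 001100011100111
step 3: 110011100011000  (repeats step 1; period 2)
step 5: 110011100011000

110011100011000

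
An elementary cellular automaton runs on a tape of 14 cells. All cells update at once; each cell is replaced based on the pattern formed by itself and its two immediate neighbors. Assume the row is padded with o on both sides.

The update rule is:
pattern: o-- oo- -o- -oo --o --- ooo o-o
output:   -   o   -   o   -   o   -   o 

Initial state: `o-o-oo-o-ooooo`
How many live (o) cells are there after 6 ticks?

tick 1: oo-oooo-oo----
tick 2: -ooo--oooo-oo-
tick 3: oo-o--o--ooooo
tick 4: -oo------o----
tick 5: ooo-oooo---oo-
tick 6: --ooo--o-o-ooo
count of o: 8

8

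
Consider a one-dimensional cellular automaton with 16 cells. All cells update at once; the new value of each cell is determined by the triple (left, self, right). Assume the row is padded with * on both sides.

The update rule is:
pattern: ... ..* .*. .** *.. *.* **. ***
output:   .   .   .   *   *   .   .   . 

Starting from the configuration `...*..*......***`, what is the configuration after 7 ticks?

*..*..*...*..*..

*...*..*.....*..
.*...*..*.....*.
..*...*..*......
*..*...*..*.....
.*..*...*..*....
..*..*...*..*...
*..*..*...*..*..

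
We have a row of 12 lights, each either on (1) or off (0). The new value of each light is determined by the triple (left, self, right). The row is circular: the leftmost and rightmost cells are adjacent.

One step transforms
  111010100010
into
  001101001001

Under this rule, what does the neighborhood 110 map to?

1

At position 2 the neighborhood is 110; the next row has 1 there.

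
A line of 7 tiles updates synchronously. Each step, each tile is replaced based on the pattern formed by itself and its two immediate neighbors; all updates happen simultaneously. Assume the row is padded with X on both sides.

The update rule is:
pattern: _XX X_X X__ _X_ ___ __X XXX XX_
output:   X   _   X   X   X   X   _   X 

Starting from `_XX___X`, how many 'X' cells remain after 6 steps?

step 1: _XXXXXX
step 2: _X_____
step 3: _XXXXXX  (repeats step 1; period 2)
step 6: _X_____
count of X: 1

1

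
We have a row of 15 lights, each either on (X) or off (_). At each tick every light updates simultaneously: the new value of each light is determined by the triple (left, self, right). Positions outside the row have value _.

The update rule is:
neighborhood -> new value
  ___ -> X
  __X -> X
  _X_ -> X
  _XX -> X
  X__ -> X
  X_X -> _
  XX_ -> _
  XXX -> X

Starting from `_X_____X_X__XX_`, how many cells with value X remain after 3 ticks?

XXXXXXXX_XXXX_X
XXXXXXX__XXX__X
XXXXXX_XXXX_XXX
count of X: 13

13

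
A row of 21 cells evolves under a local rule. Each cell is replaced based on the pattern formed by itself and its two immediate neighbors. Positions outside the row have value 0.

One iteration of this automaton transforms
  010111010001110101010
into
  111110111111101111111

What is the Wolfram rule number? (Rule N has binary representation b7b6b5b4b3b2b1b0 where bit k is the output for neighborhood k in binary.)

position 4: 111 → 1  (bit 7 = 1)
position 5: 110 → 0  (bit 6 = 0)
position 2: 101 → 1  (bit 5 = 1)
position 8: 100 → 1  (bit 4 = 1)
position 3: 011 → 1  (bit 3 = 1)
position 1: 010 → 1  (bit 2 = 1)
position 0: 001 → 1  (bit 1 = 1)
position 9: 000 → 1  (bit 0 = 1)
bits b7..b0 = 10111111 = 191

191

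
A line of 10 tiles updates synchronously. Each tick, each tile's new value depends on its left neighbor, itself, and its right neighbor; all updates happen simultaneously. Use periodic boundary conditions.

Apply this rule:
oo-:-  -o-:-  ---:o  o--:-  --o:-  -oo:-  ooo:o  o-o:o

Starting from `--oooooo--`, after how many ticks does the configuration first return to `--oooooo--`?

6

o--oooo--o
----oo----
ooo----ooo
oo--oo--oo
o--------o
--oooooo--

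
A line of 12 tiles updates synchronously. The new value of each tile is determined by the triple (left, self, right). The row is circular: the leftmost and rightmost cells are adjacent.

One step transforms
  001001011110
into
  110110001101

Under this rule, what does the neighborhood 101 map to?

At position 6 the neighborhood is 101; the next row has 0 there.

0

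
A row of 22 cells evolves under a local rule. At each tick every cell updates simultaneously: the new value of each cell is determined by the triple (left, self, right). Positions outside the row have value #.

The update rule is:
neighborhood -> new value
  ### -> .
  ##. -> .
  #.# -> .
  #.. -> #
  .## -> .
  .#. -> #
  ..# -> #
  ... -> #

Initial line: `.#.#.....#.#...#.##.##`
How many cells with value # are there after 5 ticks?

.#.#######.#####......
.#..............######
.###############......
................######
################......
count of #: 16

16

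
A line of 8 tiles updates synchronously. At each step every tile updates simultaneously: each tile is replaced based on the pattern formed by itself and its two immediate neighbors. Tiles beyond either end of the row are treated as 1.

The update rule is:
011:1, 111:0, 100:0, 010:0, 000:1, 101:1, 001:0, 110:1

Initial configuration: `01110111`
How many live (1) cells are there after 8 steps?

11011100
01110100
11011000
01111010
11001101
01001111
10001000
10100010
count of 1: 3

3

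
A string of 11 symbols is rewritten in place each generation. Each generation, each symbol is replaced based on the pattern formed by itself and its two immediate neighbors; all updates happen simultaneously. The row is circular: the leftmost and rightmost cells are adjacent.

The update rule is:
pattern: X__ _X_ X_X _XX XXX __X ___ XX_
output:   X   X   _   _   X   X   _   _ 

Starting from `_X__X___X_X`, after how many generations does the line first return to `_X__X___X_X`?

generation 1: _XXXXX_XX_X
generation 2: __XXX_____X
generation 3: XX_X_X___XX
generation 4: X__X_XX_X_X
generation 5: _XXX____X__
generation 6: X_X_X__XXX_
generation 7: X_X_XXX_X__
generation 8: X_X__X__XXX
generation 9: __XXXXXX_XX
generation 10: XX_XXXX____
generation 11: ____XX_X__X
generation 12: X__X___XXXX
generation 13: _XXXX_X_XXX
generation 14: __XX__X__X_
generation 15: _X__XXXXXXX
generation 16: _XXX_XXXXX_
generation 17: X_X___XXX_X
generation 18: __XX_X_X___
generation 19: _X___X_XX__
generation 20: XXX_XX___X_
generation 21: _X____X_XX_
generation 22: XXX__XX___X
generation 23: XX_XX__X_X_
generation 24: _____XXX_X_
generation 25: ____X_X__XX
generation 26: X__XX_XXX__
generation 27: XXX____X_XX
generation 28: XX_X__XX__X
generation 29: X__XXX__XX_
generation 30: XXX_X_XX___
generation 31: _X__X___X_X

31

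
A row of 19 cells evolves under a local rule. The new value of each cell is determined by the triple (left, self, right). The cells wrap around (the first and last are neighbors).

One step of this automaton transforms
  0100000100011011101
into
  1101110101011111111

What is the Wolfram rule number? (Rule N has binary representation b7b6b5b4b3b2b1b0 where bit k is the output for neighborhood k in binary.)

position 15: 111 → 1  (bit 7 = 1)
position 12: 110 → 1  (bit 6 = 1)
position 0: 101 → 1  (bit 5 = 1)
position 2: 100 → 0  (bit 4 = 0)
position 11: 011 → 1  (bit 3 = 1)
position 1: 010 → 1  (bit 2 = 1)
position 6: 001 → 0  (bit 1 = 0)
position 3: 000 → 1  (bit 0 = 1)
bits b7..b0 = 11101101 = 237

237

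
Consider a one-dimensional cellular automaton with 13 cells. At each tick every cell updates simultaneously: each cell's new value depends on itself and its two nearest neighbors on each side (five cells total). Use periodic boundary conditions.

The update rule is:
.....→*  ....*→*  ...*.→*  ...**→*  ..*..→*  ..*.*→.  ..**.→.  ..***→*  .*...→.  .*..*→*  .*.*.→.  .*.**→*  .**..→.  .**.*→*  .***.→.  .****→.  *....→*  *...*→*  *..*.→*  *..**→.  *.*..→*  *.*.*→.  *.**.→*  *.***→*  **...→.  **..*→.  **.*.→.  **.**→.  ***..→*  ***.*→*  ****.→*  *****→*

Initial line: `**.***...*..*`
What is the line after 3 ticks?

******.*.*..*

.*.*.*.****.*
......**.**..
******.*.*..*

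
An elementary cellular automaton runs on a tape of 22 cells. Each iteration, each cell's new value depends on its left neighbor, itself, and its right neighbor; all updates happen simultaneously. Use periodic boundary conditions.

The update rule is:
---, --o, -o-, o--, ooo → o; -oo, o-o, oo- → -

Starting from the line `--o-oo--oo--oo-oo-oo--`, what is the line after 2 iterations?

ooo---oo--oo--------oo
oo-ooo--oo--oooooooo-o

oo-ooo--oo--oooooooo-o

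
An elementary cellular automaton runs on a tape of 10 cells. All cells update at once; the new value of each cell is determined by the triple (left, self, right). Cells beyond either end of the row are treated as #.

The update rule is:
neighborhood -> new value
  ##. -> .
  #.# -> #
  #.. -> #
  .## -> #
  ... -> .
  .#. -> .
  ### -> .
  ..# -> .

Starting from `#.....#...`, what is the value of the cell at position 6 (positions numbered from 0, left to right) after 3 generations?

.

.#.....#..
#.#.....#.
.#.#.....#
position 6 holds .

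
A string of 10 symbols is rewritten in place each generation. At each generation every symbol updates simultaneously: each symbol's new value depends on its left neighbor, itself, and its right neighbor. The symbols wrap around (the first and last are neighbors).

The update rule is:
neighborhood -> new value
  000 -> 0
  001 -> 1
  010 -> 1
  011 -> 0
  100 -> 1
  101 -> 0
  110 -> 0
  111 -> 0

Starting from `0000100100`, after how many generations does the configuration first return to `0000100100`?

4

generation 1: 0001111110
generation 2: 0010000001
generation 3: 1111000011
generation 4: 0000100100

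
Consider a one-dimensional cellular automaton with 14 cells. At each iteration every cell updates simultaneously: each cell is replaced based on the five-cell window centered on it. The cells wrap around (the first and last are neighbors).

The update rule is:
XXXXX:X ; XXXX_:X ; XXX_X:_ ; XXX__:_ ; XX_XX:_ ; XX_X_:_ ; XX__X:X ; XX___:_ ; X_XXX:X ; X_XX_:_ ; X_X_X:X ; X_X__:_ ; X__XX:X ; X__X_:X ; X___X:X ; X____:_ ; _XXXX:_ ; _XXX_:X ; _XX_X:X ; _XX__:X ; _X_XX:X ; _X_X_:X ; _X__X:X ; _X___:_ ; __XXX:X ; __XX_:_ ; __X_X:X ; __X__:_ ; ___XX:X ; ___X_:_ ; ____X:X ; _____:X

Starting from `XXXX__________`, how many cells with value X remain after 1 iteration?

X_X___XXXXXXXX
count of X: 10

10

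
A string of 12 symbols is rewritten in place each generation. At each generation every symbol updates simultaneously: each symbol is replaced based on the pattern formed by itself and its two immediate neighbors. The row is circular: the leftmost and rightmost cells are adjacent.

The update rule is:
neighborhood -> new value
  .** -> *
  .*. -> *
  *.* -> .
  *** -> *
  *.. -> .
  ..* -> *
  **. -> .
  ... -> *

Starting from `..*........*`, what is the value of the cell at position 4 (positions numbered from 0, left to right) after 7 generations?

*

generation 1: .**.********
generation 2: .*..*******.
generation 3: **.*******..
generation 4: *..******..*
generation 5: ..******..**
generation 6: .******..**.
generation 7: ******..**..
position 4 holds *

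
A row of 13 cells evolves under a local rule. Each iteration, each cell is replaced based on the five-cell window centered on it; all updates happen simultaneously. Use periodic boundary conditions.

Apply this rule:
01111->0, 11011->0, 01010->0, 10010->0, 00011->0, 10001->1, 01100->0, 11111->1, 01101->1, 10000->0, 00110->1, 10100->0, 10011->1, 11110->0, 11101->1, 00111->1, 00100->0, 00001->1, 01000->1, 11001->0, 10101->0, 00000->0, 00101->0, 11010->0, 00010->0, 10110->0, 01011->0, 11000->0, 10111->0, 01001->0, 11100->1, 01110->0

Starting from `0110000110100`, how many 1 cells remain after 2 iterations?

iteration 1: 0100010110011
iteration 2: 0011000000111
count of 1: 5

5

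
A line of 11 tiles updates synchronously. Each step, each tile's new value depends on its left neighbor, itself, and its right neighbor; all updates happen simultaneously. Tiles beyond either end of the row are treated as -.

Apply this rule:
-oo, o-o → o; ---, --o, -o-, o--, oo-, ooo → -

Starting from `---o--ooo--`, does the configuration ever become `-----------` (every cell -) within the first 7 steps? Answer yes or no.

step 1: ------o----
step 2: -----------
all cells are - at step 2

yes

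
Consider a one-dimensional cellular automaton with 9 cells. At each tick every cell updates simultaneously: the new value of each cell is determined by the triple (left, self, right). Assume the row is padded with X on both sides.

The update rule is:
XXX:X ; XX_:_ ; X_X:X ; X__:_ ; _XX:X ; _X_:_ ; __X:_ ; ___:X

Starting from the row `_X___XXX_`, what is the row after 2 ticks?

X__X_XX_X
____XX_XX

____XX_XX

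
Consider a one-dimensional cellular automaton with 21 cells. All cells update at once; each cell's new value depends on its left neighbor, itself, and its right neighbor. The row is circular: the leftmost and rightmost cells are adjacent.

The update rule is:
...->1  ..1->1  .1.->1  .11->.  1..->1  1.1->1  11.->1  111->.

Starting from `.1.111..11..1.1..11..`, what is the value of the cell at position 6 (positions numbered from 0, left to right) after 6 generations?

1

111..111.11111111.111
..111..11.......11...
11..111.11111111.1111
.111..11.......11....
1..111.11111111.11111
111..11.......11.....
position 6 holds 1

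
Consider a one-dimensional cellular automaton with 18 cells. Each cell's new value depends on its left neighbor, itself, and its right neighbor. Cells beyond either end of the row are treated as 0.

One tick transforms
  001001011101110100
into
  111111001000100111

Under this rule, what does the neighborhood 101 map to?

At position 6 the neighborhood is 101; the next row has 0 there.

0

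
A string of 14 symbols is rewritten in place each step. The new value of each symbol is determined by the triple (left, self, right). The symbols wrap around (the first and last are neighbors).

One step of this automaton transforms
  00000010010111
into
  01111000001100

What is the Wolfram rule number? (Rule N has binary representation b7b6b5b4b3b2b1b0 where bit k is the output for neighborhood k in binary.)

41

position 12: 111 → 0  (bit 7 = 0)
position 13: 110 → 0  (bit 6 = 0)
position 10: 101 → 1  (bit 5 = 1)
position 0: 100 → 0  (bit 4 = 0)
position 11: 011 → 1  (bit 3 = 1)
position 6: 010 → 0  (bit 2 = 0)
position 5: 001 → 0  (bit 1 = 0)
position 1: 000 → 1  (bit 0 = 1)
bits b7..b0 = 00101001 = 41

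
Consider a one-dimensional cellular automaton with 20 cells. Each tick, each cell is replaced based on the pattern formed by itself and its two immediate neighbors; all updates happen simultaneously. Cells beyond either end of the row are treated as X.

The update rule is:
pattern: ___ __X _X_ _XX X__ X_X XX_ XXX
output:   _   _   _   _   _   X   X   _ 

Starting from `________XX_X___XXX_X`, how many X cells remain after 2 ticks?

tick 1: _________XX______XX_
tick 2: __________X_______XX
count of X: 3

3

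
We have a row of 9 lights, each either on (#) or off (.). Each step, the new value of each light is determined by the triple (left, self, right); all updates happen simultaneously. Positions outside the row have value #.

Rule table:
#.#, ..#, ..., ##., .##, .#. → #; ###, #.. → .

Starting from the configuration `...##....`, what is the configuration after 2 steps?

##..###..

step 1: .####.###
step 2: ##..###..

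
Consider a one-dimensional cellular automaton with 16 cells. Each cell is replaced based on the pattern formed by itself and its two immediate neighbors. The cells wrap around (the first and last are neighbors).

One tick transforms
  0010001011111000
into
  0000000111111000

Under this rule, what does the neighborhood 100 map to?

0

At position 3 the neighborhood is 100; the next row has 0 there.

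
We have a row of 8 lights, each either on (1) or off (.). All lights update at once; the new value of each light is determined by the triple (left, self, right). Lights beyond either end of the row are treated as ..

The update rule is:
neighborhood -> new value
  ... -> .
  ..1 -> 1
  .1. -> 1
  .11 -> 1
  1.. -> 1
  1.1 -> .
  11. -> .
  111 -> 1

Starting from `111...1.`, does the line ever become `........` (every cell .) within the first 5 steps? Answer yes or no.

step 1: 11.1.111
step 2: 1..1.11.
step 3: 1111.1.1
step 4: 111..1.1
step 5: 11.111.1
step 5 is 11.111.1, still not uniform .

no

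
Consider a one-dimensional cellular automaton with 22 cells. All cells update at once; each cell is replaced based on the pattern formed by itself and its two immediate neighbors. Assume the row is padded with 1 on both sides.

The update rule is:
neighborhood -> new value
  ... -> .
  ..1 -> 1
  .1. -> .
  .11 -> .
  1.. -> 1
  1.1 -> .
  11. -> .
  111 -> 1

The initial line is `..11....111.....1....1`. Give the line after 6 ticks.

11..1..1.1.1...1.1..1.
1.11.11.....1.1...11..
.......1...1...1.1..11
1.....1.1.1.1.1...11.1
.1...1.........1.1....
..1.1.1.......1...1..1

..1.1.1.......1...1..1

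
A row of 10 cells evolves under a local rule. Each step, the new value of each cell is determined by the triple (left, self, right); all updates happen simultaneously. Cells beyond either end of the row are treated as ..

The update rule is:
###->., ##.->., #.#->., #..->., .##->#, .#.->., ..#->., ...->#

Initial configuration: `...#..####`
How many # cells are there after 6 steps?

1

##....#...
#..##...##
...#..#.#.
##........
#..#######
...#......
count of #: 1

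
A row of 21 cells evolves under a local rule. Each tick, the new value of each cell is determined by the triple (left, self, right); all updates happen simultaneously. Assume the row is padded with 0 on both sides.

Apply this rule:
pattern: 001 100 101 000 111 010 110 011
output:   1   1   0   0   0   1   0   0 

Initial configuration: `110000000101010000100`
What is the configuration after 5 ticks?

001000001101011001110
011100010001000110001
100010111011101001011
110110000000001111000
000001000000010000100

000001000000010000100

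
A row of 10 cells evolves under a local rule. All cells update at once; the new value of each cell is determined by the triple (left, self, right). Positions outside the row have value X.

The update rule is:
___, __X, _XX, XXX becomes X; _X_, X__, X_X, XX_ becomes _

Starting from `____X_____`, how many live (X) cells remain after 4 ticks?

_XXX__XXXX
_XX__XXXXX
_X__XXXXXX
___XXXXXXX
count of X: 7

7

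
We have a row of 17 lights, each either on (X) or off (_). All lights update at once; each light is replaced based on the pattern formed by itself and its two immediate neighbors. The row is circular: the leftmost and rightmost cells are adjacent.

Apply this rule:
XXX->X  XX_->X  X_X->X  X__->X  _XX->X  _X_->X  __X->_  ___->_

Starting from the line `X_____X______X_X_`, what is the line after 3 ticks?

XX____XX_____XXXX
XXX___XXX____XXXX
XXXX__XXXX___XXXX

XXXX__XXXX___XXXX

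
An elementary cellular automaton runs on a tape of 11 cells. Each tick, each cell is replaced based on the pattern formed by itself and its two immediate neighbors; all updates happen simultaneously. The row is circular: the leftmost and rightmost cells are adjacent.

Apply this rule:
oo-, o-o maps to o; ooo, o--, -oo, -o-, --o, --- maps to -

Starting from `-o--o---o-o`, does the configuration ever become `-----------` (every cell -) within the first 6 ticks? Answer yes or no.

yes

tick 1: o--------o-
tick 2: ----------o
tick 3: -----------
all cells are - at tick 3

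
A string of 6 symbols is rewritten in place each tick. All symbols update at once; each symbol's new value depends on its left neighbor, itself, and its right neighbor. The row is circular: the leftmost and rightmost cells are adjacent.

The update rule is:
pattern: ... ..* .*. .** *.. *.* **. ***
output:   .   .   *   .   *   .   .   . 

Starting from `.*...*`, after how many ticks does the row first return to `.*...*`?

.**..*
...*.*
*..*.*
.*.*..
.*.**.
.*...*

6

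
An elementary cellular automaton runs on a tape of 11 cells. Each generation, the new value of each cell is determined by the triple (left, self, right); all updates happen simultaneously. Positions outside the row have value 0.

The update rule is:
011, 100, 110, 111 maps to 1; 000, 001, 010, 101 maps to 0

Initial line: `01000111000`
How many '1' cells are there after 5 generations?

6

00100111100
00010111110
00000111111
00000111111  (fixed point — unchanged through generation 5)
count of 1: 6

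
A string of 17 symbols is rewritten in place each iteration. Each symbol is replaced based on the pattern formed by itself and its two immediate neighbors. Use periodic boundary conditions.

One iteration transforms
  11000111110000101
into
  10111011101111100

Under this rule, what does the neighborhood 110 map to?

At position 1 the neighborhood is 110; the next row has 0 there.

0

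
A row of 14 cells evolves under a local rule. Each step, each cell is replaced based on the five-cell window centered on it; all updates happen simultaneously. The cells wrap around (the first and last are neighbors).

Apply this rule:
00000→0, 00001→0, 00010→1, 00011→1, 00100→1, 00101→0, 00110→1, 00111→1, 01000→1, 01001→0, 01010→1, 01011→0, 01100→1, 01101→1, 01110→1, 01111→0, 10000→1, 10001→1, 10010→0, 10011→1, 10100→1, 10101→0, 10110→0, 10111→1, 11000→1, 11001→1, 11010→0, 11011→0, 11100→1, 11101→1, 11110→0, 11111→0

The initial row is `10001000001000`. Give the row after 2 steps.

11111110011111
00000011110000

00000011110000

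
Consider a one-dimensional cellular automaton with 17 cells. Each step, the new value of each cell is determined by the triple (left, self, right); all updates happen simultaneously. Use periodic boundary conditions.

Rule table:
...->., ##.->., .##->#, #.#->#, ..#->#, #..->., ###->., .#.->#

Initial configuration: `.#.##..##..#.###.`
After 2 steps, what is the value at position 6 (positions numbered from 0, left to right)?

step 1: ####..##..####...
step 2: #....##..##.....#
position 6 holds #

#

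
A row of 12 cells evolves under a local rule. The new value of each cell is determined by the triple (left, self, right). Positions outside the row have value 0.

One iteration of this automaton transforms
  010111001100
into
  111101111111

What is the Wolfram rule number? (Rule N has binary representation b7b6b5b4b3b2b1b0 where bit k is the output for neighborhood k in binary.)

position 4: 111 → 0  (bit 7 = 0)
position 5: 110 → 1  (bit 6 = 1)
position 2: 101 → 1  (bit 5 = 1)
position 6: 100 → 1  (bit 4 = 1)
position 3: 011 → 1  (bit 3 = 1)
position 1: 010 → 1  (bit 2 = 1)
position 0: 001 → 1  (bit 1 = 1)
position 11: 000 → 1  (bit 0 = 1)
bits b7..b0 = 01111111 = 127

127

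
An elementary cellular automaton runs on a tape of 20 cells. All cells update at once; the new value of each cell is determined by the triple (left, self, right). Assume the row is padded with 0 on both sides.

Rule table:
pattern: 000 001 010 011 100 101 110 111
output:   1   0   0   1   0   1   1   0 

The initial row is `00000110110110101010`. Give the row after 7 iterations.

11101011110110000010

11110111111111010100
10011100000001101001
00010101111101110000
11001011000111010111
11000111010101101101
11010101101011111110
11101011110110000010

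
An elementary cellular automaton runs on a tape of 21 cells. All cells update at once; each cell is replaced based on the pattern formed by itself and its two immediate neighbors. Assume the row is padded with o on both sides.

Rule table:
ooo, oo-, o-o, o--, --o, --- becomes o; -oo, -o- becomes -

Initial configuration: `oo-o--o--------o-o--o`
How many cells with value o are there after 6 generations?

18

ooo-oo-oooooooo-o-oo-
oooo-oo-oooooooo-o-oo
ooooo-oo-oooooooo-o-o
oooooo-oo-oooooooo-o-
ooooooo-oo-oooooooo-o
oooooooo-oo-oooooooo-
count of o: 18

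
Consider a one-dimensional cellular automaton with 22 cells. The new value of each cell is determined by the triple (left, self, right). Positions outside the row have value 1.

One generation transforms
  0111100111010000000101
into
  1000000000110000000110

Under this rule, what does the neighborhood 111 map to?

0

At position 2 the neighborhood is 111; the next row has 0 there.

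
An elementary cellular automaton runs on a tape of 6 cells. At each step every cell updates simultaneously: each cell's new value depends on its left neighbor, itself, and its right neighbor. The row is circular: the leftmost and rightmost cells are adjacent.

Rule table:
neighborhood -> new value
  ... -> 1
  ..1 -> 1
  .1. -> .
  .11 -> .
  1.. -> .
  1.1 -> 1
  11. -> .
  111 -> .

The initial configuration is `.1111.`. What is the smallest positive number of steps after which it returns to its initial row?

1.....
..1111
.1....
1..111
..1...
11..11
...1..
111..1
....1.
1111..
.....1
.1111.

12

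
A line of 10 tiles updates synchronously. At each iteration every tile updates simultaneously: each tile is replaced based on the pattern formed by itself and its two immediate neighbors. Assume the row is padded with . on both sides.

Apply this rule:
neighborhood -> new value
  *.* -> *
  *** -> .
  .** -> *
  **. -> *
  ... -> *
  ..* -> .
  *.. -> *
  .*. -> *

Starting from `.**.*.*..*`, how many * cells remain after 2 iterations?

.*******.*
.*.....***
count of *: 4

4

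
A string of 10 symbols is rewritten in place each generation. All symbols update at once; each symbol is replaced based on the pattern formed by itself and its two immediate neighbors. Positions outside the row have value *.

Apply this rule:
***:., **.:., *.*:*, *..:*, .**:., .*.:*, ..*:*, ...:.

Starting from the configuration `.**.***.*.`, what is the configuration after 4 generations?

.*..*...*.

generation 1: *..*...***
generation 2: .****.*...
generation 3: *....***.*
generation 4: .*..*...*.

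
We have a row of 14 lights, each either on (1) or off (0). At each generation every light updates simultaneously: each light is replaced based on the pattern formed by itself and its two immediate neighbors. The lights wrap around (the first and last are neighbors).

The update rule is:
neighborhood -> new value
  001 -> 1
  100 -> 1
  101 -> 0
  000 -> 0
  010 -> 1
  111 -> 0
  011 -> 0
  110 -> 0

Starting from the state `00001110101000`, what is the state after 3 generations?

01000110010111

00010000101100
00111001100010
01000110010111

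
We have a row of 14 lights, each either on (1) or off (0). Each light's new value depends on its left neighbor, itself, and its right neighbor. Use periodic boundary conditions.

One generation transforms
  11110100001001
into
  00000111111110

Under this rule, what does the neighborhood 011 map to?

At position 13 the neighborhood is 011; the next row has 0 there.

0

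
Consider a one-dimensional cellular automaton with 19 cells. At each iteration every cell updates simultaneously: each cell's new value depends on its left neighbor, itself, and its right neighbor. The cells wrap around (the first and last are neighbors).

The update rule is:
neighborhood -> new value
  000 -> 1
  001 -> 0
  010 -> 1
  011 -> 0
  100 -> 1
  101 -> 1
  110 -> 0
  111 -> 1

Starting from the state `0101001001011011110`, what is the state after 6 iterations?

0011101101001001011

iteration 1: 0111101101100101101
iteration 2: 1011010010010110011
iteration 3: 0100111011011001001
iteration 4: 1110010100100101101
iteration 5: 1101011110110110010
iteration 6: 0011101101001001011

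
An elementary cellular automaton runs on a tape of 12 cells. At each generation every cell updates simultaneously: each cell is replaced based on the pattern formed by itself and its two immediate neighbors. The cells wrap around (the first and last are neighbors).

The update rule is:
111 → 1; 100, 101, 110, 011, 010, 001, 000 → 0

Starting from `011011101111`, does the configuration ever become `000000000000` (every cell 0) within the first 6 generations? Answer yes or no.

yes

000001000110
000000000000
all cells are 0 at generation 2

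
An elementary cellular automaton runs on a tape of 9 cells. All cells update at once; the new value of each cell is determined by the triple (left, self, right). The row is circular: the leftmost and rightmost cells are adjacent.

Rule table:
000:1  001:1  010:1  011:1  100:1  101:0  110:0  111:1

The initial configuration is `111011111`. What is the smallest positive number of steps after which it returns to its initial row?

18

step 1: 110011111
step 2: 101111111
step 3: 001111111
step 4: 111111110
step 5: 111111100
step 6: 111111011
step 7: 111110011
step 8: 111101111
step 9: 111001111
step 10: 110111111
step 11: 100111111
step 12: 011111111
step 13: 011111110
step 14: 111111101
step 15: 111111001
step 16: 111110111
step 17: 111100111
step 18: 111011111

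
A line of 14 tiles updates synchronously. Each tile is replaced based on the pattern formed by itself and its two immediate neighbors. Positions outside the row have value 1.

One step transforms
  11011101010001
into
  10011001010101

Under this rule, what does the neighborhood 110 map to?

At position 1 the neighborhood is 110; the next row has 0 there.

0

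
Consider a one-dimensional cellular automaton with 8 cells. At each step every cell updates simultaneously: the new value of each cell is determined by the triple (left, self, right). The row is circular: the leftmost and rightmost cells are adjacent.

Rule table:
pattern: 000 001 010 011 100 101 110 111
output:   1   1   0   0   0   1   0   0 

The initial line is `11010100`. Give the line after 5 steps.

step 1: 00101001
step 2: 01010010
step 3: 10100100
step 4: 01001001
step 5: 10010010

10010010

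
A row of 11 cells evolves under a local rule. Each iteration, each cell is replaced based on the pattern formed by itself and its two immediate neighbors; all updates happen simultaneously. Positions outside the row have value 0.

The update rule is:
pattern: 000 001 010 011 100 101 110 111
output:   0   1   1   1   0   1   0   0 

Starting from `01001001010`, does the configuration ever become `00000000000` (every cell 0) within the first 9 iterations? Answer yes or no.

iteration 1: 11011011110
iteration 2: 10110110000
iteration 3: 11101100000
iteration 4: 10011000000
iteration 5: 10110000000
iteration 6: 11100000000
iteration 7: 10000000000
iteration 8: 10000000000  (fixed point — unchanged through iteration 9)
iteration 9 is 10000000000, still not uniform 0

no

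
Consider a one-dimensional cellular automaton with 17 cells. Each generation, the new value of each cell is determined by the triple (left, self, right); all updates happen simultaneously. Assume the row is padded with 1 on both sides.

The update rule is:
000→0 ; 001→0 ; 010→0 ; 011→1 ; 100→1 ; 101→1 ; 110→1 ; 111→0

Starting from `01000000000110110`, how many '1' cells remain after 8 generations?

generation 1: 10100000000111111
generation 2: 11010000000100000
generation 3: 01101000000010000
generation 4: 11110100000001000
generation 5: 00011010000000100
generation 6: 10011101000000010
generation 7: 11010110100000001
generation 8: 01101111010000001
count of 1: 8

8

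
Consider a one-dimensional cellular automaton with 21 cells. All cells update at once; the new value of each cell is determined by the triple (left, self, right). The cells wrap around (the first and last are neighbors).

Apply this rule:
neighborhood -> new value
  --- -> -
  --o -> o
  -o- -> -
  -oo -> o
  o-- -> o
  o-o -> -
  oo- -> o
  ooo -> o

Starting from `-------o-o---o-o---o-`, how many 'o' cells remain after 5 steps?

step 1: ------o---o-o---o-o-o
step 2: o----o-o-o---o-o-----
step 3: -o--o-----o-o---o---o
step 4: --oo-o---o---o-o-o-o-
step 5: -ooo--o-o-o-o-------o
count of o: 8

8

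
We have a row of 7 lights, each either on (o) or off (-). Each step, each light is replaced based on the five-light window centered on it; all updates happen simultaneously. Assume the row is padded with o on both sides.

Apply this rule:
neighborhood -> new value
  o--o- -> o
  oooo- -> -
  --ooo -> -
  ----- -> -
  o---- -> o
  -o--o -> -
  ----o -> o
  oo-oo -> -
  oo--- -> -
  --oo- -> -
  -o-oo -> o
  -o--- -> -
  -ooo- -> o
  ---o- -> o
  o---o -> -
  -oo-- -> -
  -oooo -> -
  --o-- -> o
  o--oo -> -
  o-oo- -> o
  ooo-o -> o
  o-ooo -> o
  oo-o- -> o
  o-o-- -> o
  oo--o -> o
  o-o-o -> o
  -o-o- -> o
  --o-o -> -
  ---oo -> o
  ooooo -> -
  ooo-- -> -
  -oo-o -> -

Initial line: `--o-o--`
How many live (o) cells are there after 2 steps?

3

oo-oo--
-o-o-o-
count of o: 3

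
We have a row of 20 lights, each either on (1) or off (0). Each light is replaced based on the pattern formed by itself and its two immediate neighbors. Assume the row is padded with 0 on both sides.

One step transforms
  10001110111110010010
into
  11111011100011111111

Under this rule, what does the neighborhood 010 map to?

At position 0 the neighborhood is 010; the next row has 1 there.

1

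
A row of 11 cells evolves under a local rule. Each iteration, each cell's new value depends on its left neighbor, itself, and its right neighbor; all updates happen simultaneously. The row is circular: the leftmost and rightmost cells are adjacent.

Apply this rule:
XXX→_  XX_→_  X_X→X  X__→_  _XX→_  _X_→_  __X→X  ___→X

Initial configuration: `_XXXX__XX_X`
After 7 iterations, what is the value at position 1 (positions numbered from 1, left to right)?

X_____X__X_
__XXXX__X_X
_X_____X_X_
X__XXXX_X__
__X____X__X
_X__XXX__X_
X__X____X__
position 1 holds X

X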